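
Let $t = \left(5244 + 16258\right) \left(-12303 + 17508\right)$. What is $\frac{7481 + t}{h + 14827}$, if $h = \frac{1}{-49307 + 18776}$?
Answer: $\frac{3417194112621}{452683136} \approx 7548.8$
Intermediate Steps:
$t = 111917910$ ($t = 21502 \cdot 5205 = 111917910$)
$h = - \frac{1}{30531}$ ($h = \frac{1}{-30531} = - \frac{1}{30531} \approx -3.2754 \cdot 10^{-5}$)
$\frac{7481 + t}{h + 14827} = \frac{7481 + 111917910}{- \frac{1}{30531} + 14827} = \frac{111925391}{\frac{452683136}{30531}} = 111925391 \cdot \frac{30531}{452683136} = \frac{3417194112621}{452683136}$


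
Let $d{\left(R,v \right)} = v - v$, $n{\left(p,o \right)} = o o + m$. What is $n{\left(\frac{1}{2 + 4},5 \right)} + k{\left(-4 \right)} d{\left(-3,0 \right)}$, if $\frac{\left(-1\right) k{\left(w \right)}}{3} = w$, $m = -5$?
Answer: $20$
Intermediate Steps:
$k{\left(w \right)} = - 3 w$
$n{\left(p,o \right)} = -5 + o^{2}$ ($n{\left(p,o \right)} = o o - 5 = o^{2} - 5 = -5 + o^{2}$)
$d{\left(R,v \right)} = 0$
$n{\left(\frac{1}{2 + 4},5 \right)} + k{\left(-4 \right)} d{\left(-3,0 \right)} = \left(-5 + 5^{2}\right) + \left(-3\right) \left(-4\right) 0 = \left(-5 + 25\right) + 12 \cdot 0 = 20 + 0 = 20$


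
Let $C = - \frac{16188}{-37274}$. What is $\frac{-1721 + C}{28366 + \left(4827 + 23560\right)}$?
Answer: $- \frac{32066183}{1057705661} \approx -0.030317$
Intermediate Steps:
$C = \frac{8094}{18637}$ ($C = \left(-16188\right) \left(- \frac{1}{37274}\right) = \frac{8094}{18637} \approx 0.4343$)
$\frac{-1721 + C}{28366 + \left(4827 + 23560\right)} = \frac{-1721 + \frac{8094}{18637}}{28366 + \left(4827 + 23560\right)} = - \frac{32066183}{18637 \left(28366 + 28387\right)} = - \frac{32066183}{18637 \cdot 56753} = \left(- \frac{32066183}{18637}\right) \frac{1}{56753} = - \frac{32066183}{1057705661}$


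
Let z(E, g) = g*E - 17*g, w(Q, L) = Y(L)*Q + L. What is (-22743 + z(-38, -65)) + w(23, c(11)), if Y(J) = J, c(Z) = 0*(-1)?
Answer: -19168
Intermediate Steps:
c(Z) = 0
w(Q, L) = L + L*Q (w(Q, L) = L*Q + L = L + L*Q)
z(E, g) = -17*g + E*g (z(E, g) = E*g - 17*g = -17*g + E*g)
(-22743 + z(-38, -65)) + w(23, c(11)) = (-22743 - 65*(-17 - 38)) + 0*(1 + 23) = (-22743 - 65*(-55)) + 0*24 = (-22743 + 3575) + 0 = -19168 + 0 = -19168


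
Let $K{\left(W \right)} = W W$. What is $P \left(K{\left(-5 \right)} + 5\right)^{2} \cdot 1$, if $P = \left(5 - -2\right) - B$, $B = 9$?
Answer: $-1800$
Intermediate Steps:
$K{\left(W \right)} = W^{2}$
$P = -2$ ($P = \left(5 - -2\right) - 9 = \left(5 + 2\right) - 9 = 7 - 9 = -2$)
$P \left(K{\left(-5 \right)} + 5\right)^{2} \cdot 1 = - 2 \left(\left(-5\right)^{2} + 5\right)^{2} \cdot 1 = - 2 \left(25 + 5\right)^{2} \cdot 1 = - 2 \cdot 30^{2} \cdot 1 = \left(-2\right) 900 \cdot 1 = \left(-1800\right) 1 = -1800$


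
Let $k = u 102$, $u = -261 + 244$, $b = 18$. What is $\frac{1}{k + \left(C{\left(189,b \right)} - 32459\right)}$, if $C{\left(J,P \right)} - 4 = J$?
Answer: $- \frac{1}{34000} \approx -2.9412 \cdot 10^{-5}$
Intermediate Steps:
$C{\left(J,P \right)} = 4 + J$
$u = -17$
$k = -1734$ ($k = \left(-17\right) 102 = -1734$)
$\frac{1}{k + \left(C{\left(189,b \right)} - 32459\right)} = \frac{1}{-1734 + \left(\left(4 + 189\right) - 32459\right)} = \frac{1}{-1734 + \left(193 - 32459\right)} = \frac{1}{-1734 - 32266} = \frac{1}{-34000} = - \frac{1}{34000}$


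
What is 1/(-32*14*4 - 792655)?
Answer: -1/794447 ≈ -1.2587e-6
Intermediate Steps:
1/(-32*14*4 - 792655) = 1/(-448*4 - 792655) = 1/(-1792 - 792655) = 1/(-794447) = -1/794447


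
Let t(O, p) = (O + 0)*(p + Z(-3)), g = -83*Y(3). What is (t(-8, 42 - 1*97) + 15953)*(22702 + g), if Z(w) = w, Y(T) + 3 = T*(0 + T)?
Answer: 364523068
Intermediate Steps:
Y(T) = -3 + T² (Y(T) = -3 + T*(0 + T) = -3 + T*T = -3 + T²)
g = -498 (g = -83*(-3 + 3²) = -83*(-3 + 9) = -83*6 = -498)
t(O, p) = O*(-3 + p) (t(O, p) = (O + 0)*(p - 3) = O*(-3 + p))
(t(-8, 42 - 1*97) + 15953)*(22702 + g) = (-8*(-3 + (42 - 1*97)) + 15953)*(22702 - 498) = (-8*(-3 + (42 - 97)) + 15953)*22204 = (-8*(-3 - 55) + 15953)*22204 = (-8*(-58) + 15953)*22204 = (464 + 15953)*22204 = 16417*22204 = 364523068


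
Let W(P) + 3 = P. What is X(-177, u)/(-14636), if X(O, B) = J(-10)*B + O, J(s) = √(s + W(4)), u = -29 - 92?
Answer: 177/14636 + 363*I/14636 ≈ 0.012093 + 0.024802*I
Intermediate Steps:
W(P) = -3 + P
u = -121
J(s) = √(1 + s) (J(s) = √(s + (-3 + 4)) = √(s + 1) = √(1 + s))
X(O, B) = O + 3*I*B (X(O, B) = √(1 - 10)*B + O = √(-9)*B + O = (3*I)*B + O = 3*I*B + O = O + 3*I*B)
X(-177, u)/(-14636) = (-177 + 3*I*(-121))/(-14636) = (-177 - 363*I)*(-1/14636) = 177/14636 + 363*I/14636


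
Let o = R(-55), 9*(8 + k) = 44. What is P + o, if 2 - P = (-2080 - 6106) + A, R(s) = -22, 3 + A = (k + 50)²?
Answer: 483605/81 ≈ 5970.4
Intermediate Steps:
k = -28/9 (k = -8 + (⅑)*44 = -8 + 44/9 = -28/9 ≈ -3.1111)
A = 177841/81 (A = -3 + (-28/9 + 50)² = -3 + (422/9)² = -3 + 178084/81 = 177841/81 ≈ 2195.6)
P = 485387/81 (P = 2 - ((-2080 - 6106) + 177841/81) = 2 - (-8186 + 177841/81) = 2 - 1*(-485225/81) = 2 + 485225/81 = 485387/81 ≈ 5992.4)
o = -22
P + o = 485387/81 - 22 = 483605/81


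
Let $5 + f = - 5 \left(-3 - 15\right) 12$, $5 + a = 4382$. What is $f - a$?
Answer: $-3302$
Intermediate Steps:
$a = 4377$ ($a = -5 + 4382 = 4377$)
$f = 1075$ ($f = -5 + - 5 \left(-3 - 15\right) 12 = -5 + \left(-5\right) \left(-18\right) 12 = -5 + 90 \cdot 12 = -5 + 1080 = 1075$)
$f - a = 1075 - 4377 = -3302$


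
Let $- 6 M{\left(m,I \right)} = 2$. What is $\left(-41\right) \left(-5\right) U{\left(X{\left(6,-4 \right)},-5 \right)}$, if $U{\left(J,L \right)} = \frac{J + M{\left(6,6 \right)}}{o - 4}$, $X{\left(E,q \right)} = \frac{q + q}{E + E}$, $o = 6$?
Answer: $- \frac{205}{2} \approx -102.5$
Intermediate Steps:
$M{\left(m,I \right)} = - \frac{1}{3}$ ($M{\left(m,I \right)} = \left(- \frac{1}{6}\right) 2 = - \frac{1}{3}$)
$X{\left(E,q \right)} = \frac{q}{E}$ ($X{\left(E,q \right)} = \frac{2 q}{2 E} = 2 q \frac{1}{2 E} = \frac{q}{E}$)
$U{\left(J,L \right)} = - \frac{1}{6} + \frac{J}{2}$ ($U{\left(J,L \right)} = \frac{J - \frac{1}{3}}{6 - 4} = \frac{- \frac{1}{3} + J}{2} = \left(- \frac{1}{3} + J\right) \frac{1}{2} = - \frac{1}{6} + \frac{J}{2}$)
$\left(-41\right) \left(-5\right) U{\left(X{\left(6,-4 \right)},-5 \right)} = \left(-41\right) \left(-5\right) \left(- \frac{1}{6} + \frac{\left(-4\right) \frac{1}{6}}{2}\right) = 205 \left(- \frac{1}{6} + \frac{\left(-4\right) \frac{1}{6}}{2}\right) = 205 \left(- \frac{1}{6} + \frac{1}{2} \left(- \frac{2}{3}\right)\right) = 205 \left(- \frac{1}{6} - \frac{1}{3}\right) = 205 \left(- \frac{1}{2}\right) = - \frac{205}{2}$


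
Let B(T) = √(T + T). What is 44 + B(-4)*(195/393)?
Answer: 44 + 130*I*√2/131 ≈ 44.0 + 1.4034*I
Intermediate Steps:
B(T) = √2*√T (B(T) = √(2*T) = √2*√T)
44 + B(-4)*(195/393) = 44 + (√2*√(-4))*(195/393) = 44 + (√2*(2*I))*(195*(1/393)) = 44 + (2*I*√2)*(65/131) = 44 + 130*I*√2/131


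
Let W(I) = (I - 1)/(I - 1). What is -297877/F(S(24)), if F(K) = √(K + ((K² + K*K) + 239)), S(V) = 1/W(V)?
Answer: -297877*√2/22 ≈ -19148.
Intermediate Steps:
W(I) = 1 (W(I) = (-1 + I)/(-1 + I) = 1)
S(V) = 1 (S(V) = 1/1 = 1)
F(K) = √(239 + K + 2*K²) (F(K) = √(K + ((K² + K²) + 239)) = √(K + (2*K² + 239)) = √(K + (239 + 2*K²)) = √(239 + K + 2*K²))
-297877/F(S(24)) = -297877/√(239 + 1 + 2*1²) = -297877/√(239 + 1 + 2*1) = -297877/√(239 + 1 + 2) = -297877*√2/22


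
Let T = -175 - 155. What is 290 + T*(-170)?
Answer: 56390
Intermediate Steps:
T = -330
290 + T*(-170) = 290 - 330*(-170) = 290 + 56100 = 56390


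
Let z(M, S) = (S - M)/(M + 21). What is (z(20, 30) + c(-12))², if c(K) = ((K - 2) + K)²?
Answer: 768731076/1681 ≈ 4.5731e+5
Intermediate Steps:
z(M, S) = (S - M)/(21 + M)
c(K) = (-2 + 2*K)² (c(K) = ((-2 + K) + K)² = (-2 + 2*K)²)
(z(20, 30) + c(-12))² = ((30 - 1*20)/(21 + 20) + 4*(-1 - 12)²)² = ((30 - 20)/41 + 4*(-13)²)² = ((1/41)*10 + 4*169)² = (10/41 + 676)² = (27726/41)² = 768731076/1681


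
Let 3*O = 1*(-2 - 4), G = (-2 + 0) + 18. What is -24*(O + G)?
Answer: -336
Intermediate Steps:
G = 16 (G = -2 + 18 = 16)
O = -2 (O = (1*(-2 - 4))/3 = (1*(-6))/3 = (⅓)*(-6) = -2)
-24*(O + G) = -24*(-2 + 16) = -24*14 = -336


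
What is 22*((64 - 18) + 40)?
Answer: 1892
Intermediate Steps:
22*((64 - 18) + 40) = 22*(46 + 40) = 22*86 = 1892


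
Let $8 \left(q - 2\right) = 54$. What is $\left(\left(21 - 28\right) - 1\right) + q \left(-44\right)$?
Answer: $-393$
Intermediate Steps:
$q = \frac{35}{4}$ ($q = 2 + \frac{1}{8} \cdot 54 = 2 + \frac{27}{4} = \frac{35}{4} \approx 8.75$)
$\left(\left(21 - 28\right) - 1\right) + q \left(-44\right) = \left(\left(21 - 28\right) - 1\right) + \frac{35}{4} \left(-44\right) = \left(\left(21 - 28\right) - 1\right) - 385 = \left(-7 - 1\right) - 385 = -8 - 385 = -393$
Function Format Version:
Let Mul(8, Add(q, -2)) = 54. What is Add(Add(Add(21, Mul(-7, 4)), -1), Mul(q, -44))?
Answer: -393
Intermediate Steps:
q = Rational(35, 4) (q = Add(2, Mul(Rational(1, 8), 54)) = Add(2, Rational(27, 4)) = Rational(35, 4) ≈ 8.7500)
Add(Add(Add(21, Mul(-7, 4)), -1), Mul(q, -44)) = Add(Add(Add(21, Mul(-7, 4)), -1), Mul(Rational(35, 4), -44)) = Add(Add(Add(21, -28), -1), -385) = Add(Add(-7, -1), -385) = Add(-8, -385) = -393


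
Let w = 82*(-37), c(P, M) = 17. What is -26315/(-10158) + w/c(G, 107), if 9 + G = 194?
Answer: -30372017/172686 ≈ -175.88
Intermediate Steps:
G = 185 (G = -9 + 194 = 185)
w = -3034
-26315/(-10158) + w/c(G, 107) = -26315/(-10158) - 3034/17 = -26315*(-1/10158) - 3034*1/17 = 26315/10158 - 3034/17 = -30372017/172686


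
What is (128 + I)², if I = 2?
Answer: 16900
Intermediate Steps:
(128 + I)² = (128 + 2)² = 130² = 16900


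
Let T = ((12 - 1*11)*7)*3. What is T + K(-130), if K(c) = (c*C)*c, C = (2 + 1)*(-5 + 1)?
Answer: -202779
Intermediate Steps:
C = -12 (C = 3*(-4) = -12)
K(c) = -12*c² (K(c) = (c*(-12))*c = (-12*c)*c = -12*c²)
T = 21 (T = ((12 - 11)*7)*3 = (1*7)*3 = 7*3 = 21)
T + K(-130) = 21 - 12*(-130)² = 21 - 12*16900 = 21 - 202800 = -202779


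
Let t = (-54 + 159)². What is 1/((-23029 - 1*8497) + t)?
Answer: -1/20501 ≈ -4.8778e-5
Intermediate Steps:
t = 11025 (t = 105² = 11025)
1/((-23029 - 1*8497) + t) = 1/((-23029 - 1*8497) + 11025) = 1/((-23029 - 8497) + 11025) = 1/(-31526 + 11025) = 1/(-20501) = -1/20501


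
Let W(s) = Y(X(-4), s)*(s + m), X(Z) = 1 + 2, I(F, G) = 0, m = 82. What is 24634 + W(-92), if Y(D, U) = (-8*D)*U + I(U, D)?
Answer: 2554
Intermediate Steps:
X(Z) = 3
Y(D, U) = -8*D*U (Y(D, U) = (-8*D)*U + 0 = -8*D*U + 0 = -8*D*U)
W(s) = -24*s*(82 + s) (W(s) = (-8*3*s)*(s + 82) = (-24*s)*(82 + s) = -24*s*(82 + s))
24634 + W(-92) = 24634 - 24*(-92)*(82 - 92) = 24634 - 24*(-92)*(-10) = 24634 - 22080 = 2554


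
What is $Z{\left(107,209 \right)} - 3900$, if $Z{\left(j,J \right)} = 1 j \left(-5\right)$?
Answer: $-4435$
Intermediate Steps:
$Z{\left(j,J \right)} = - 5 j$ ($Z{\left(j,J \right)} = j \left(-5\right) = - 5 j$)
$Z{\left(107,209 \right)} - 3900 = \left(-5\right) 107 - 3900 = -535 - 3900 = -4435$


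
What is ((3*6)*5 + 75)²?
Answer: 27225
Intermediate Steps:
((3*6)*5 + 75)² = (18*5 + 75)² = (90 + 75)² = 165² = 27225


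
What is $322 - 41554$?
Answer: $-41232$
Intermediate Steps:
$322 - 41554 = -41232$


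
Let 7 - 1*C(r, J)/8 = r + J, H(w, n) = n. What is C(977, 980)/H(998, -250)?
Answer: 312/5 ≈ 62.400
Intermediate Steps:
C(r, J) = 56 - 8*J - 8*r (C(r, J) = 56 - 8*(r + J) = 56 - 8*(J + r) = 56 + (-8*J - 8*r) = 56 - 8*J - 8*r)
C(977, 980)/H(998, -250) = (56 - 8*980 - 8*977)/(-250) = (56 - 7840 - 7816)*(-1/250) = -15600*(-1/250) = 312/5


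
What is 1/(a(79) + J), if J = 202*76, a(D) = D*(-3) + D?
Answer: 1/15194 ≈ 6.5815e-5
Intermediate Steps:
a(D) = -2*D (a(D) = -3*D + D = -2*D)
J = 15352
1/(a(79) + J) = 1/(-2*79 + 15352) = 1/(-158 + 15352) = 1/15194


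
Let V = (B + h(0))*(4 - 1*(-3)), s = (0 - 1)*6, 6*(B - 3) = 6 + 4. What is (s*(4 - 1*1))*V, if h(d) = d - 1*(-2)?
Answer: -840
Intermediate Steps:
h(d) = 2 + d (h(d) = d + 2 = 2 + d)
B = 14/3 (B = 3 + (6 + 4)/6 = 3 + (⅙)*10 = 3 + 5/3 = 14/3 ≈ 4.6667)
s = -6 (s = -1*6 = -6)
V = 140/3 (V = (14/3 + (2 + 0))*(4 - 1*(-3)) = (14/3 + 2)*(4 + 3) = (20/3)*7 = 140/3 ≈ 46.667)
(s*(4 - 1*1))*V = -6*(4 - 1*1)*(140/3) = -6*(4 - 1)*(140/3) = -6*3*(140/3) = -18*140/3 = -840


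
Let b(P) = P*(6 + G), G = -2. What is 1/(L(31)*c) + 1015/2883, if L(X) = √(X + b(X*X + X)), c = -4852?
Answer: 1015/2883 - √3999/19403148 ≈ 0.35206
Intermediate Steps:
b(P) = 4*P (b(P) = P*(6 - 2) = P*4 = 4*P)
L(X) = √(4*X² + 5*X) (L(X) = √(X + 4*(X*X + X)) = √(X + 4*(X² + X)) = √(X + 4*(X + X²)) = √(X + (4*X + 4*X²)) = √(4*X² + 5*X))
1/(L(31)*c) + 1015/2883 = 1/(√(31*(5 + 4*31))*(-4852)) + 1015/2883 = -1/4852/√(31*(5 + 124)) + 1015*(1/2883) = -1/4852/√(31*129) + 1015/2883 = -1/4852/√3999 + 1015/2883 = (√3999/3999)*(-1/4852) + 1015/2883 = -√3999/19403148 + 1015/2883 = 1015/2883 - √3999/19403148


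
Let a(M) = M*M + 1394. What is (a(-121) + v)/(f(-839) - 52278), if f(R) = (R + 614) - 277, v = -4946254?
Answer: 704317/7540 ≈ 93.411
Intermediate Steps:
a(M) = 1394 + M**2 (a(M) = M**2 + 1394 = 1394 + M**2)
f(R) = 337 + R (f(R) = (614 + R) - 277 = 337 + R)
(a(-121) + v)/(f(-839) - 52278) = ((1394 + (-121)**2) - 4946254)/((337 - 839) - 52278) = ((1394 + 14641) - 4946254)/(-502 - 52278) = (16035 - 4946254)/(-52780) = -4930219*(-1/52780) = 704317/7540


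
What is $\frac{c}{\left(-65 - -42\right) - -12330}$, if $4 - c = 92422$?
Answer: $- \frac{92418}{12307} \approx -7.5094$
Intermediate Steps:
$c = -92418$ ($c = 4 - 92422 = -92418$)
$\frac{c}{\left(-65 - -42\right) - -12330} = - \frac{92418}{\left(-65 - -42\right) - -12330} = - \frac{92418}{\left(-65 + 42\right) + 12330} = - \frac{92418}{-23 + 12330} = - \frac{92418}{12307}$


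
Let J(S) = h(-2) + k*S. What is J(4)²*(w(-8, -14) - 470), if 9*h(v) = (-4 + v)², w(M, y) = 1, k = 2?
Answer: -67536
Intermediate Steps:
h(v) = (-4 + v)²/9
J(S) = 4 + 2*S (J(S) = (-4 - 2)²/9 + 2*S = (⅑)*(-6)² + 2*S = (⅑)*36 + 2*S = 4 + 2*S)
J(4)²*(w(-8, -14) - 470) = (4 + 2*4)²*(1 - 470) = (4 + 8)²*(-469) = 12²*(-469) = 144*(-469) = -67536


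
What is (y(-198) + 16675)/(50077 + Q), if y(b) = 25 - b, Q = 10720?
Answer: 16898/60797 ≈ 0.27794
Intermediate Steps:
(y(-198) + 16675)/(50077 + Q) = ((25 - 1*(-198)) + 16675)/(50077 + 10720) = ((25 + 198) + 16675)/60797 = (223 + 16675)*(1/60797) = 16898*(1/60797) = 16898/60797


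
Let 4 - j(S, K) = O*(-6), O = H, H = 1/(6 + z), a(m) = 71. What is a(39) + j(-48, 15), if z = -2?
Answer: 153/2 ≈ 76.500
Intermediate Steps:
H = ¼ (H = 1/(6 - 2) = 1/4 = ¼ ≈ 0.25000)
O = ¼ ≈ 0.25000
j(S, K) = 11/2 (j(S, K) = 4 - (-6)/4 = 4 - 1*(-3/2) = 4 + 3/2 = 11/2)
a(39) + j(-48, 15) = 71 + 11/2 = 153/2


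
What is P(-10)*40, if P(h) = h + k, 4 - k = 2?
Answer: -320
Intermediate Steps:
k = 2 (k = 4 - 1*2 = 4 - 2 = 2)
P(h) = 2 + h (P(h) = h + 2 = 2 + h)
P(-10)*40 = (2 - 10)*40 = -8*40 = -320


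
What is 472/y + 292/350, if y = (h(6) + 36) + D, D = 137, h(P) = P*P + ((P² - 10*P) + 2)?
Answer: 109902/32725 ≈ 3.3583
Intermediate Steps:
h(P) = 2 - 10*P + 2*P² (h(P) = P² + (2 + P² - 10*P) = 2 - 10*P + 2*P²)
y = 187 (y = ((2 - 10*6 + 2*6²) + 36) + 137 = ((2 - 60 + 2*36) + 36) + 137 = ((2 - 60 + 72) + 36) + 137 = (14 + 36) + 137 = 50 + 137 = 187)
472/y + 292/350 = 472/187 + 292/350 = 472*(1/187) + 292*(1/350) = 472/187 + 146/175 = 109902/32725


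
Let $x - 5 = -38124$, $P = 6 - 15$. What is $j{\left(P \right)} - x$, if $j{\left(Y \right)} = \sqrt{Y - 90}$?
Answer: $38119 + 3 i \sqrt{11} \approx 38119.0 + 9.9499 i$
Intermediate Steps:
$P = -9$ ($P = 6 - 15 = -9$)
$j{\left(Y \right)} = \sqrt{-90 + Y}$
$x = -38119$ ($x = 5 - 38124 = -38119$)
$j{\left(P \right)} - x = \sqrt{-90 - 9} - -38119 = \sqrt{-99} + 38119 = 3 i \sqrt{11} + 38119 = 38119 + 3 i \sqrt{11}$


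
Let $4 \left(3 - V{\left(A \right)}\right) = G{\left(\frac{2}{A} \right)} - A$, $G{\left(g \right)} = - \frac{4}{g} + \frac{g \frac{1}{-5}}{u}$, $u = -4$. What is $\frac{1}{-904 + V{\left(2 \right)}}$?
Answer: $- \frac{80}{71961} \approx -0.0011117$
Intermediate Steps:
$G{\left(g \right)} = - \frac{4}{g} + \frac{g}{20}$ ($G{\left(g \right)} = - \frac{4}{g} + \frac{g \frac{1}{-5}}{-4} = - \frac{4}{g} + g \left(- \frac{1}{5}\right) \left(- \frac{1}{4}\right) = - \frac{4}{g} + - \frac{g}{5} \left(- \frac{1}{4}\right) = - \frac{4}{g} + \frac{g}{20}$)
$V{\left(A \right)} = 3 - \frac{1}{40 A} + \frac{3 A}{4}$ ($V{\left(A \right)} = 3 - \frac{\left(- \frac{4}{2 \frac{1}{A}} + \frac{2 \frac{1}{A}}{20}\right) - A}{4} = 3 - \frac{\left(- 4 \frac{A}{2} + \frac{1}{10 A}\right) - A}{4} = 3 - \frac{\left(- 2 A + \frac{1}{10 A}\right) - A}{4} = 3 - \frac{- 3 A + \frac{1}{10 A}}{4} = 3 + \left(- \frac{1}{40 A} + \frac{3 A}{4}\right) = 3 - \frac{1}{40 A} + \frac{3 A}{4}$)
$\frac{1}{-904 + V{\left(2 \right)}} = \frac{1}{-904 + \left(3 - \frac{1}{40 \cdot 2} + \frac{3}{4} \cdot 2\right)} = \frac{1}{-904 + \left(3 - \frac{1}{80} + \frac{3}{2}\right)} = \frac{1}{-904 + \frac{359}{80}} = \frac{1}{- \frac{71961}{80}} = - \frac{80}{71961}$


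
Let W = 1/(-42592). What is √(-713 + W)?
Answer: 3*I*√74233126/968 ≈ 26.702*I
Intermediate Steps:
W = -1/42592 ≈ -2.3479e-5
√(-713 + W) = √(-713 - 1/42592) = √(-30368097/42592) = 3*I*√74233126/968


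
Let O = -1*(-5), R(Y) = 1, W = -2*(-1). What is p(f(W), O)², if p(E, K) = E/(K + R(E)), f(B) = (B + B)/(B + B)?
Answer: 1/36 ≈ 0.027778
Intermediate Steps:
W = 2
f(B) = 1 (f(B) = (2*B)/((2*B)) = (2*B)*(1/(2*B)) = 1)
O = 5
p(E, K) = E/(1 + K) (p(E, K) = E/(K + 1) = E/(1 + K))
p(f(W), O)² = (1/(1 + 5))² = (1/6)² = (1*(⅙))² = (⅙)² = 1/36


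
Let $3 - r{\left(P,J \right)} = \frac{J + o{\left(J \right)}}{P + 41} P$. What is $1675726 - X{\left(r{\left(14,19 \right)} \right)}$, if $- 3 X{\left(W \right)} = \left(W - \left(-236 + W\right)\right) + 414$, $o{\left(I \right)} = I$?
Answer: $\frac{5027828}{3} \approx 1.6759 \cdot 10^{6}$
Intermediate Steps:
$r{\left(P,J \right)} = 3 - \frac{2 J P}{41 + P}$ ($r{\left(P,J \right)} = 3 - \frac{J + J}{P + 41} P = 3 - \frac{2 J}{41 + P} P = 3 - \frac{2 J P}{41 + P}$)
$X{\left(W \right)} = - \frac{650}{3}$ ($X{\left(W \right)} = - \frac{\left(W - \left(-236 + W\right)\right) + 414}{3} = - \frac{236 + 414}{3} = \left(- \frac{1}{3}\right) 650 = - \frac{650}{3}$)
$1675726 - X{\left(r{\left(14,19 \right)} \right)} = 1675726 - - \frac{650}{3} = 1675726 + \frac{650}{3} = \frac{5027828}{3}$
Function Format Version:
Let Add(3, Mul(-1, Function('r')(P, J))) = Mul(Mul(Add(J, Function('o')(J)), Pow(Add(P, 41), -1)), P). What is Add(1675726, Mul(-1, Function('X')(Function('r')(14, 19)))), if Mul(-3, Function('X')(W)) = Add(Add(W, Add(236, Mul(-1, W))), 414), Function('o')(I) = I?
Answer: Rational(5027828, 3) ≈ 1.6759e+6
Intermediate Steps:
Function('r')(P, J) = Add(3, Mul(-2, J, P, Pow(Add(41, P), -1))) (Function('r')(P, J) = Add(3, Mul(-1, Mul(Mul(Add(J, J), Pow(Add(P, 41), -1)), P))) = Add(3, Mul(-1, Mul(Mul(Mul(2, J), Pow(Add(41, P), -1)), P))) = Add(3, Mul(-1, Mul(Mul(2, J, Pow(Add(41, P), -1)), P))) = Add(3, Mul(-1, Mul(2, J, P, Pow(Add(41, P), -1)))) = Add(3, Mul(-2, J, P, Pow(Add(41, P), -1))))
Function('X')(W) = Rational(-650, 3) (Function('X')(W) = Mul(Rational(-1, 3), Add(Add(W, Add(236, Mul(-1, W))), 414)) = Mul(Rational(-1, 3), Add(236, 414)) = Mul(Rational(-1, 3), 650) = Rational(-650, 3))
Add(1675726, Mul(-1, Function('X')(Function('r')(14, 19)))) = Add(1675726, Mul(-1, Rational(-650, 3))) = Add(1675726, Rational(650, 3)) = Rational(5027828, 3)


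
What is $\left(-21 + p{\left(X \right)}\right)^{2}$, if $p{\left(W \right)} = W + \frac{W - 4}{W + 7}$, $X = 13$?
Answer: $\frac{22801}{400} \approx 57.003$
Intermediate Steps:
$p{\left(W \right)} = W + \frac{-4 + W}{7 + W}$
$\left(-21 + p{\left(X \right)}\right)^{2} = \left(-21 + \frac{-4 + 13^{2} + 8 \cdot 13}{7 + 13}\right)^{2} = \left(-21 + \frac{-4 + 169 + 104}{20}\right)^{2} = \left(-21 + \frac{1}{20} \cdot 269\right)^{2} = \left(-21 + \frac{269}{20}\right)^{2} = \left(- \frac{151}{20}\right)^{2} = \frac{22801}{400}$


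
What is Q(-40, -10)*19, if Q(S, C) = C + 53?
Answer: 817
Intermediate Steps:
Q(S, C) = 53 + C
Q(-40, -10)*19 = (53 - 10)*19 = 43*19 = 817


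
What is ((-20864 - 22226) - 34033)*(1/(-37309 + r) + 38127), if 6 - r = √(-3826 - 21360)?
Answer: 77123*(-266889*√514 + 1422251480*I)/(7*(√514 - 5329*I)) ≈ -2.9405e+9 - 0.011719*I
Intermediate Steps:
r = 6 - 7*I*√514 (r = 6 - √(-3826 - 21360) = 6 - √(-25186) = 6 - 7*I*√514 ≈ 6.0 - 158.7*I)
((-20864 - 22226) - 34033)*(1/(-37309 + r) + 38127) = ((-20864 - 22226) - 34033)*(1/(-37309 + (6 - 7*I*√514)) + 38127) = (-43090 - 34033)*(1/(-37303 - 7*I*√514) + 38127) = -77123*(38127 + 1/(-37303 - 7*I*√514)) = -2940468621 - 77123/(-37303 - 7*I*√514)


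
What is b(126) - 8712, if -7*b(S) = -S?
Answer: -8694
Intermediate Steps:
b(S) = S/7 (b(S) = -(-1)*S/7 = S/7)
b(126) - 8712 = (⅐)*126 - 8712 = 18 - 8712 = -8694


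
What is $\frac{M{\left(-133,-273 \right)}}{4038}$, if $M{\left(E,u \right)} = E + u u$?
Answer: $\frac{37198}{2019} \approx 18.424$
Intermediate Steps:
$M{\left(E,u \right)} = E + u^{2}$
$\frac{M{\left(-133,-273 \right)}}{4038} = \frac{-133 + \left(-273\right)^{2}}{4038} = \left(-133 + 74529\right) \frac{1}{4038} = 74396 \cdot \frac{1}{4038} = \frac{37198}{2019}$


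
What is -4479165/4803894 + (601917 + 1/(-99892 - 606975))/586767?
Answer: 6893766370038881/73796036994180858 ≈ 0.093416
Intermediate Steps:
-4479165/4803894 + (601917 + 1/(-99892 - 606975))/586767 = -4479165*1/4803894 + (601917 + 1/(-706867))*(1/586767) = -165895/177922 + (601917 - 1/706867)*(1/586767) = -165895/177922 + (425475264038/706867)*(1/586767) = -165895/177922 + 425475264038/414766228989 = 6893766370038881/73796036994180858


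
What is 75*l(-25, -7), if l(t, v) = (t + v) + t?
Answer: -4275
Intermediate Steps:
l(t, v) = v + 2*t
75*l(-25, -7) = 75*(-7 + 2*(-25)) = 75*(-7 - 50) = 75*(-57) = -4275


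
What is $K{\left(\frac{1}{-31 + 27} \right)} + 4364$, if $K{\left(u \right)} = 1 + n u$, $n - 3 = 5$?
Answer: $4363$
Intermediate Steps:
$n = 8$ ($n = 3 + 5 = 8$)
$K{\left(u \right)} = 1 + 8 u$
$K{\left(\frac{1}{-31 + 27} \right)} + 4364 = \left(1 + \frac{8}{-31 + 27}\right) + 4364 = \left(1 + \frac{8}{-4}\right) + 4364 = \left(1 + 8 \left(- \frac{1}{4}\right)\right) + 4364 = \left(1 - 2\right) + 4364 = -1 + 4364 = 4363$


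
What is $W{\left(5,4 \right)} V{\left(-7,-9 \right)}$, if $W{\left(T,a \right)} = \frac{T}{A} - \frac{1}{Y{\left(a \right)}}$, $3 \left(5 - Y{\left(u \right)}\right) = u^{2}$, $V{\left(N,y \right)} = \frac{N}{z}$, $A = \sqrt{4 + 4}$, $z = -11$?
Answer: $\frac{21}{11} + \frac{35 \sqrt{2}}{44} \approx 3.034$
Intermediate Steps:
$A = 2 \sqrt{2}$ ($A = \sqrt{8} = 2 \sqrt{2} \approx 2.8284$)
$V{\left(N,y \right)} = - \frac{N}{11}$ ($V{\left(N,y \right)} = \frac{N}{-11} = N \left(- \frac{1}{11}\right) = - \frac{N}{11}$)
$Y{\left(u \right)} = 5 - \frac{u^{2}}{3}$
$W{\left(T,a \right)} = - \frac{1}{5 - \frac{a^{2}}{3}} + \frac{T \sqrt{2}}{4}$ ($W{\left(T,a \right)} = \frac{T}{2 \sqrt{2}} - \frac{1}{5 - \frac{a^{2}}{3}} = T \frac{\sqrt{2}}{4} - \frac{1}{5 - \frac{a^{2}}{3}} = \frac{T \sqrt{2}}{4} - \frac{1}{5 - \frac{a^{2}}{3}} = - \frac{1}{5 - \frac{a^{2}}{3}} + \frac{T \sqrt{2}}{4}$)
$W{\left(5,4 \right)} V{\left(-7,-9 \right)} = \frac{12 + 5 \sqrt{2} \left(-15 + 4^{2}\right)}{4 \left(-15 + 4^{2}\right)} \left(\left(- \frac{1}{11}\right) \left(-7\right)\right) = \frac{12 + 5 \sqrt{2} \left(-15 + 16\right)}{4 \left(-15 + 16\right)} \frac{7}{11} = \frac{12 + 5 \sqrt{2} \cdot 1}{4 \cdot 1} \cdot \frac{7}{11} = \frac{1}{4} \cdot 1 \left(12 + 5 \sqrt{2}\right) \frac{7}{11} = \left(3 + \frac{5 \sqrt{2}}{4}\right) \frac{7}{11} = \frac{21}{11} + \frac{35 \sqrt{2}}{44}$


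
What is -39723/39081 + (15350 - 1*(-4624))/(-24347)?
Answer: -582579925/317168369 ≈ -1.8368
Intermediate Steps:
-39723/39081 + (15350 - 1*(-4624))/(-24347) = -39723*1/39081 + (15350 + 4624)*(-1/24347) = -13241/13027 + 19974*(-1/24347) = -13241/13027 - 19974/24347 = -582579925/317168369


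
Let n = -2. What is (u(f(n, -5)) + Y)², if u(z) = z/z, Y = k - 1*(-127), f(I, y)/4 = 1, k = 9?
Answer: 18769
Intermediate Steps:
f(I, y) = 4 (f(I, y) = 4*1 = 4)
Y = 136 (Y = 9 - 1*(-127) = 9 + 127 = 136)
u(z) = 1
(u(f(n, -5)) + Y)² = (1 + 136)² = 137² = 18769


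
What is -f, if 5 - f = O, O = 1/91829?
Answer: -459144/91829 ≈ -5.0000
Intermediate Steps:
O = 1/91829 ≈ 1.0890e-5
f = 459144/91829 (f = 5 - 1*1/91829 = 5 - 1/91829 = 459144/91829 ≈ 5.0000)
-f = -1*459144/91829 = -459144/91829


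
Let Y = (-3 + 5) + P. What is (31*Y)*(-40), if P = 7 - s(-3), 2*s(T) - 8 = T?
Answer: -8060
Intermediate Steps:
s(T) = 4 + T/2
P = 9/2 (P = 7 - (4 + (½)*(-3)) = 7 - (4 - 3/2) = 7 - 1*5/2 = 7 - 5/2 = 9/2 ≈ 4.5000)
Y = 13/2 (Y = (-3 + 5) + 9/2 = 2 + 9/2 = 13/2 ≈ 6.5000)
(31*Y)*(-40) = (31*(13/2))*(-40) = (403/2)*(-40) = -8060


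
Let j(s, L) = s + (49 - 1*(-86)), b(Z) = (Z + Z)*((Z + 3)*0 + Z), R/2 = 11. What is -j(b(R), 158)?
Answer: -1103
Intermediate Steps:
R = 22 (R = 2*11 = 22)
b(Z) = 2*Z**2 (b(Z) = (2*Z)*((3 + Z)*0 + Z) = (2*Z)*(0 + Z) = (2*Z)*Z = 2*Z**2)
j(s, L) = 135 + s (j(s, L) = s + (49 + 86) = s + 135 = 135 + s)
-j(b(R), 158) = -(135 + 2*22**2) = -(135 + 2*484) = -(135 + 968) = -1*1103 = -1103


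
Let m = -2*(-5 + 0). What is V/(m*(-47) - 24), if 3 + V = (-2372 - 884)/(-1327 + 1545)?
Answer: 1955/53846 ≈ 0.036307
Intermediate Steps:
m = 10 (m = -2*(-5) = 10)
V = -1955/109 (V = -3 + (-2372 - 884)/(-1327 + 1545) = -3 - 3256/218 = -3 - 3256*1/218 = -3 - 1628/109 = -1955/109 ≈ -17.936)
V/(m*(-47) - 24) = -1955/(109*(10*(-47) - 24)) = -1955/(109*(-470 - 24)) = -1955/109/(-494) = -1955/109*(-1/494) = 1955/53846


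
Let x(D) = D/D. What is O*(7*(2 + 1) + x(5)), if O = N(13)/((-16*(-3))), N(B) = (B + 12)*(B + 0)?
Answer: 3575/24 ≈ 148.96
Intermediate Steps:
N(B) = B*(12 + B) (N(B) = (12 + B)*B = B*(12 + B))
O = 325/48 (O = (13*(12 + 13))/((-16*(-3))) = (13*25)/48 = 325*(1/48) = 325/48 ≈ 6.7708)
x(D) = 1
O*(7*(2 + 1) + x(5)) = 325*(7*(2 + 1) + 1)/48 = 325*(7*3 + 1)/48 = 325*(21 + 1)/48 = (325/48)*22 = 3575/24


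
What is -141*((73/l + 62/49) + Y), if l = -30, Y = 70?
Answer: -4755601/490 ≈ -9705.3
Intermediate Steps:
-141*((73/l + 62/49) + Y) = -141*((73/(-30) + 62/49) + 70) = -141*((73*(-1/30) + 62*(1/49)) + 70) = -141*((-73/30 + 62/49) + 70) = -141*(-1717/1470 + 70) = -141*101183/1470 = -4755601/490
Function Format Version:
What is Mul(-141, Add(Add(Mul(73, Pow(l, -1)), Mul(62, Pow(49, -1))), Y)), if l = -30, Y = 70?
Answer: Rational(-4755601, 490) ≈ -9705.3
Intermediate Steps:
Mul(-141, Add(Add(Mul(73, Pow(l, -1)), Mul(62, Pow(49, -1))), Y)) = Mul(-141, Add(Add(Mul(73, Pow(-30, -1)), Mul(62, Pow(49, -1))), 70)) = Mul(-141, Add(Add(Mul(73, Rational(-1, 30)), Mul(62, Rational(1, 49))), 70)) = Mul(-141, Add(Add(Rational(-73, 30), Rational(62, 49)), 70)) = Mul(-141, Add(Rational(-1717, 1470), 70)) = Mul(-141, Rational(101183, 1470)) = Rational(-4755601, 490)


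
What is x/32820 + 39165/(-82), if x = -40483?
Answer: -644357453/1345620 ≈ -478.86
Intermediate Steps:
x/32820 + 39165/(-82) = -40483/32820 + 39165/(-82) = -40483*1/32820 + 39165*(-1/82) = -40483/32820 - 39165/82 = -644357453/1345620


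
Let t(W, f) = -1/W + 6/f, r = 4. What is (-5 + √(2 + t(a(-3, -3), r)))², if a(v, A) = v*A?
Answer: (30 - √122)²/36 ≈ 9.9799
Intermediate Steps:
a(v, A) = A*v
(-5 + √(2 + t(a(-3, -3), r)))² = (-5 + √(2 + (-1/((-3*(-3))) + 6/4)))² = (-5 + √(2 + (-1/9 + 6*(¼))))² = (-5 + √(2 + (-1*⅑ + 3/2)))² = (-5 + √(2 + (-⅑ + 3/2)))² = (-5 + √(2 + 25/18))² = (-5 + √(61/18))² = (-5 + √122/6)²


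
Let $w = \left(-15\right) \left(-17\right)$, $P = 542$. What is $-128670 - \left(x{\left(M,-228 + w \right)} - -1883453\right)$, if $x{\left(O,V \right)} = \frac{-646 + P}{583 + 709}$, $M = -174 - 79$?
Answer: $- \frac{649915703}{323} \approx -2.0121 \cdot 10^{6}$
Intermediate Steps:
$M = -253$
$w = 255$
$x{\left(O,V \right)} = - \frac{26}{323}$ ($x{\left(O,V \right)} = \frac{-646 + 542}{583 + 709} = - \frac{104}{1292} = \left(-104\right) \frac{1}{1292} = - \frac{26}{323}$)
$-128670 - \left(x{\left(M,-228 + w \right)} - -1883453\right) = -128670 - \left(- \frac{26}{323} - -1883453\right) = -128670 - \left(- \frac{26}{323} + 1883453\right) = -128670 - \frac{608355293}{323} = - \frac{649915703}{323}$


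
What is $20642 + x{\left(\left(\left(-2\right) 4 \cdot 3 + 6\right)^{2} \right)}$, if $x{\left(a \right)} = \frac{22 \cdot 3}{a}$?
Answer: $\frac{1114679}{54} \approx 20642.0$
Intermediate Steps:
$x{\left(a \right)} = \frac{66}{a}$
$20642 + x{\left(\left(\left(-2\right) 4 \cdot 3 + 6\right)^{2} \right)} = 20642 + \frac{66}{\left(\left(-2\right) 4 \cdot 3 + 6\right)^{2}} = 20642 + \frac{66}{\left(\left(-8\right) 3 + 6\right)^{2}} = 20642 + \frac{66}{\left(-24 + 6\right)^{2}} = 20642 + \frac{66}{\left(-18\right)^{2}} = 20642 + \frac{66}{324} = 20642 + 66 \cdot \frac{1}{324} = 20642 + \frac{11}{54} = \frac{1114679}{54}$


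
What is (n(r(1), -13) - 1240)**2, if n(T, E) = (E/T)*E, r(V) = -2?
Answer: 7017201/4 ≈ 1.7543e+6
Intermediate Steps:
n(T, E) = E**2/T
(n(r(1), -13) - 1240)**2 = ((-13)**2/(-2) - 1240)**2 = (169*(-1/2) - 1240)**2 = (-169/2 - 1240)**2 = (-2649/2)**2 = 7017201/4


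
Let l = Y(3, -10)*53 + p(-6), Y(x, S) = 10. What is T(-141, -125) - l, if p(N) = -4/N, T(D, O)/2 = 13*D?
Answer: -12590/3 ≈ -4196.7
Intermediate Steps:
T(D, O) = 26*D (T(D, O) = 2*(13*D) = 26*D)
l = 1592/3 (l = 10*53 - 4/(-6) = 530 - 4*(-1/6) = 530 + 2/3 = 1592/3 ≈ 530.67)
T(-141, -125) - l = 26*(-141) - 1*1592/3 = -3666 - 1592/3 = -12590/3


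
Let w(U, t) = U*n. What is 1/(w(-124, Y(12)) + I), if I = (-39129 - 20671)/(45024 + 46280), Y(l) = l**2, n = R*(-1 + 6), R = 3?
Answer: -11413/21235655 ≈ -0.00053744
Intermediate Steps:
n = 15 (n = 3*(-1 + 6) = 3*5 = 15)
I = -7475/11413 (I = -59800/91304 = -59800*1/91304 = -7475/11413 ≈ -0.65495)
w(U, t) = 15*U (w(U, t) = U*15 = 15*U)
1/(w(-124, Y(12)) + I) = 1/(15*(-124) - 7475/11413) = 1/(-1860 - 7475/11413) = 1/(-21235655/11413) = -11413/21235655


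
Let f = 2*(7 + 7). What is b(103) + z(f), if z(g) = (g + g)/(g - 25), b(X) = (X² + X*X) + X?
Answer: 64019/3 ≈ 21340.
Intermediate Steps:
f = 28 (f = 2*14 = 28)
b(X) = X + 2*X² (b(X) = (X² + X²) + X = 2*X² + X = X + 2*X²)
z(g) = 2*g/(-25 + g) (z(g) = (2*g)/(-25 + g) = 2*g/(-25 + g))
b(103) + z(f) = 103*(1 + 2*103) + 2*28/(-25 + 28) = 103*(1 + 206) + 2*28/3 = 103*207 + 2*28*(⅓) = 21321 + 56/3 = 64019/3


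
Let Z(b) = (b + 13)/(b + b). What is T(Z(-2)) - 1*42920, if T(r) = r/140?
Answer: -24035211/560 ≈ -42920.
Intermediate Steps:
Z(b) = (13 + b)/(2*b) (Z(b) = (13 + b)/((2*b)) = (13 + b)*(1/(2*b)) = (13 + b)/(2*b))
T(r) = r/140 (T(r) = r*(1/140) = r/140)
T(Z(-2)) - 1*42920 = ((½)*(13 - 2)/(-2))/140 - 1*42920 = ((½)*(-½)*11)/140 - 42920 = (1/140)*(-11/4) - 42920 = -11/560 - 42920 = -24035211/560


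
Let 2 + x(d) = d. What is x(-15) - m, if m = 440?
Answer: -457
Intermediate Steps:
x(d) = -2 + d
x(-15) - m = (-2 - 15) - 1*440 = -17 - 440 = -457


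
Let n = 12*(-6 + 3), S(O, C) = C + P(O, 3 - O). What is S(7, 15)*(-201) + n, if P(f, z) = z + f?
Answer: -3654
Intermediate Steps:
P(f, z) = f + z
S(O, C) = 3 + C (S(O, C) = C + (O + (3 - O)) = C + 3 = 3 + C)
n = -36 (n = 12*(-3) = -36)
S(7, 15)*(-201) + n = (3 + 15)*(-201) - 36 = 18*(-201) - 36 = -3618 - 36 = -3654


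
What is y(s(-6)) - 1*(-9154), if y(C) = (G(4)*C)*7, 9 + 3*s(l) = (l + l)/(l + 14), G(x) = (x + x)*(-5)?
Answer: 10134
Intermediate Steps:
G(x) = -10*x (G(x) = (2*x)*(-5) = -10*x)
s(l) = -3 + 2*l/(3*(14 + l)) (s(l) = -3 + ((l + l)/(l + 14))/3 = -3 + ((2*l)/(14 + l))/3 = -3 + (2*l/(14 + l))/3 = -3 + 2*l/(3*(14 + l)))
y(C) = -280*C (y(C) = ((-10*4)*C)*7 = -40*C*7 = -280*C)
y(s(-6)) - 1*(-9154) = -1960*(-18 - 1*(-6))/(3*(14 - 6)) - 1*(-9154) = -1960*(-18 + 6)/(3*8) + 9154 = -1960*(-12)/(3*8) + 9154 = -280*(-7/2) + 9154 = 980 + 9154 = 10134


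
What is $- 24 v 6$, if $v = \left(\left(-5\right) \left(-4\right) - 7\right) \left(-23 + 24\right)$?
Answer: $-1872$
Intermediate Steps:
$v = 13$ ($v = \left(20 - 7\right) 1 = 13 \cdot 1 = 13$)
$- 24 v 6 = \left(-24\right) 13 \cdot 6 = \left(-312\right) 6 = -1872$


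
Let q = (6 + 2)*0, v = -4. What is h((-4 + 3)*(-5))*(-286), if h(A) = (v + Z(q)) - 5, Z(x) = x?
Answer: 2574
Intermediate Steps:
q = 0 (q = 8*0 = 0)
h(A) = -9 (h(A) = (-4 + 0) - 5 = -4 - 5 = -9)
h((-4 + 3)*(-5))*(-286) = -9*(-286) = 2574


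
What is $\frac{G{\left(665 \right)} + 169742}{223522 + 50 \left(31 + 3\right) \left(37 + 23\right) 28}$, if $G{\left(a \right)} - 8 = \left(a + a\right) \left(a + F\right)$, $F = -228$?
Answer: $\frac{375480}{1539761} \approx 0.24386$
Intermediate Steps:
$G{\left(a \right)} = 8 + 2 a \left(-228 + a\right)$ ($G{\left(a \right)} = 8 + \left(a + a\right) \left(a - 228\right) = 8 + 2 a \left(-228 + a\right)$)
$\frac{G{\left(665 \right)} + 169742}{223522 + 50 \left(31 + 3\right) \left(37 + 23\right) 28} = \frac{\left(8 - 303240 + 2 \cdot 665^{2}\right) + 169742}{223522 + 50 \left(31 + 3\right) \left(37 + 23\right) 28} = \frac{\left(8 - 303240 + 2 \cdot 442225\right) + 169742}{223522 + 50 \cdot 34 \cdot 60 \cdot 28} = \frac{\left(8 - 303240 + 884450\right) + 169742}{223522 + 50 \cdot 2040 \cdot 28} = \frac{581218 + 169742}{223522 + 102000 \cdot 28} = \frac{750960}{223522 + 2856000} = \frac{750960}{3079522} = 750960 \cdot \frac{1}{3079522} = \frac{375480}{1539761}$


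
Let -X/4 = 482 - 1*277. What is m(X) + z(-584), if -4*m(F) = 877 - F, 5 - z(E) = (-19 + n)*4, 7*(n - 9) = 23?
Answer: -10987/28 ≈ -392.39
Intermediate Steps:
n = 86/7 (n = 9 + (1/7)*23 = 9 + 23/7 = 86/7 ≈ 12.286)
z(E) = 223/7 (z(E) = 5 - (-19 + 86/7)*4 = 5 - (-47)*4/7 = 5 - 1*(-188/7) = 5 + 188/7 = 223/7)
X = -820 (X = -4*(482 - 1*277) = -4*(482 - 277) = -4*205 = -820)
m(F) = -877/4 + F/4 (m(F) = -(877 - F)/4 = -877/4 + F/4)
m(X) + z(-584) = (-877/4 + (1/4)*(-820)) + 223/7 = (-877/4 - 205) + 223/7 = -1697/4 + 223/7 = -10987/28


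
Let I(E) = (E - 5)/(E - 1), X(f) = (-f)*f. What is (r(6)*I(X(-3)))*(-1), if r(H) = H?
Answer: -42/5 ≈ -8.4000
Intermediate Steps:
X(f) = -f**2
I(E) = (-5 + E)/(-1 + E)
(r(6)*I(X(-3)))*(-1) = (6*((-5 - 1*(-3)**2)/(-1 - 1*(-3)**2)))*(-1) = (6*((-5 - 1*9)/(-1 - 1*9)))*(-1) = (6*((-5 - 9)/(-1 - 9)))*(-1) = (6*(-14/(-10)))*(-1) = (6*(-1/10*(-14)))*(-1) = (6*(7/5))*(-1) = (42/5)*(-1) = -42/5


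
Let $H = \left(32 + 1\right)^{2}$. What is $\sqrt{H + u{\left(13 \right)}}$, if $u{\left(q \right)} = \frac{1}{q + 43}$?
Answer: $\frac{\sqrt{853790}}{28} \approx 33.0$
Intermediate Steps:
$u{\left(q \right)} = \frac{1}{43 + q}$
$H = 1089$ ($H = 33^{2} = 1089$)
$\sqrt{H + u{\left(13 \right)}} = \sqrt{1089 + \frac{1}{43 + 13}} = \sqrt{1089 + \frac{1}{56}} = \sqrt{\frac{60985}{56}} = \frac{\sqrt{853790}}{28}$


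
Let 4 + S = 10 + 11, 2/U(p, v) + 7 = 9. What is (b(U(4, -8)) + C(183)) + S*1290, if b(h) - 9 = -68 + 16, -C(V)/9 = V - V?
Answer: 21887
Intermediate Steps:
U(p, v) = 1 (U(p, v) = 2/(-7 + 9) = 2/2 = 2*(½) = 1)
S = 17 (S = -4 + (10 + 11) = -4 + 21 = 17)
C(V) = 0 (C(V) = -9*(V - V) = -9*0 = 0)
b(h) = -43 (b(h) = 9 + (-68 + 16) = 9 - 52 = -43)
(b(U(4, -8)) + C(183)) + S*1290 = (-43 + 0) + 17*1290 = -43 + 21930 = 21887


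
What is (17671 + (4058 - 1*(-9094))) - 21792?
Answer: 9031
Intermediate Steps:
(17671 + (4058 - 1*(-9094))) - 21792 = (17671 + (4058 + 9094)) - 21792 = (17671 + 13152) - 21792 = 30823 - 21792 = 9031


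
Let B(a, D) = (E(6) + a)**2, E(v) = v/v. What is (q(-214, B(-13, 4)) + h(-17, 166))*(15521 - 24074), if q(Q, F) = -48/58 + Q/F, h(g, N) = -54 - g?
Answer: 234030037/696 ≈ 3.3625e+5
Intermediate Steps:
E(v) = 1
B(a, D) = (1 + a)**2
q(Q, F) = -24/29 + Q/F (q(Q, F) = -48*1/58 + Q/F = -24/29 + Q/F)
(q(-214, B(-13, 4)) + h(-17, 166))*(15521 - 24074) = ((-24/29 - 214/(1 - 13)**2) + (-54 - 1*(-17)))*(15521 - 24074) = ((-24/29 - 214/((-12)**2)) + (-54 + 17))*(-8553) = ((-24/29 - 214/144) - 37)*(-8553) = ((-24/29 - 214*1/144) - 37)*(-8553) = ((-24/29 - 107/72) - 37)*(-8553) = (-4831/2088 - 37)*(-8553) = -82087/2088*(-8553) = 234030037/696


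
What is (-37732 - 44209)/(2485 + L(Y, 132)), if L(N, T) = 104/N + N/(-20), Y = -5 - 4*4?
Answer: -34415220/1042061 ≈ -33.026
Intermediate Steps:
Y = -21 (Y = -5 - 16 = -21)
L(N, T) = 104/N - N/20 (L(N, T) = 104/N + N*(-1/20) = 104/N - N/20)
(-37732 - 44209)/(2485 + L(Y, 132)) = (-37732 - 44209)/(2485 + (104/(-21) - 1/20*(-21))) = -81941/(2485 + (104*(-1/21) + 21/20)) = -81941/(2485 + (-104/21 + 21/20)) = -81941/(2485 - 1639/420) = -81941/1042061/420 = -81941*420/1042061 = -34415220/1042061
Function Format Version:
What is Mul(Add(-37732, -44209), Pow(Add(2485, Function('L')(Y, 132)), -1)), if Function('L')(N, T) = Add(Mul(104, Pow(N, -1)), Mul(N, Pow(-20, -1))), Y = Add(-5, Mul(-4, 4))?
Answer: Rational(-34415220, 1042061) ≈ -33.026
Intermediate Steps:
Y = -21 (Y = Add(-5, -16) = -21)
Function('L')(N, T) = Add(Mul(104, Pow(N, -1)), Mul(Rational(-1, 20), N)) (Function('L')(N, T) = Add(Mul(104, Pow(N, -1)), Mul(N, Rational(-1, 20))) = Add(Mul(104, Pow(N, -1)), Mul(Rational(-1, 20), N)))
Mul(Add(-37732, -44209), Pow(Add(2485, Function('L')(Y, 132)), -1)) = Mul(Add(-37732, -44209), Pow(Add(2485, Add(Mul(104, Pow(-21, -1)), Mul(Rational(-1, 20), -21))), -1)) = Mul(-81941, Pow(Add(2485, Add(Mul(104, Rational(-1, 21)), Rational(21, 20))), -1)) = Mul(-81941, Pow(Add(2485, Add(Rational(-104, 21), Rational(21, 20))), -1)) = Mul(-81941, Pow(Add(2485, Rational(-1639, 420)), -1)) = Mul(-81941, Pow(Rational(1042061, 420), -1)) = Mul(-81941, Rational(420, 1042061)) = Rational(-34415220, 1042061)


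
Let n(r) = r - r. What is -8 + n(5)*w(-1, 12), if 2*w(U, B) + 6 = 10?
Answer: -8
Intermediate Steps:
w(U, B) = 2 (w(U, B) = -3 + (1/2)*10 = -3 + 5 = 2)
n(r) = 0
-8 + n(5)*w(-1, 12) = -8 + 0*2 = -8 + 0 = -8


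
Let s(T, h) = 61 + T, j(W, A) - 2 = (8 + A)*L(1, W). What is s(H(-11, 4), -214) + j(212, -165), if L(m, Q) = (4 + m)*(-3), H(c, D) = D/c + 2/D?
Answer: 53199/22 ≈ 2418.1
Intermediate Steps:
H(c, D) = 2/D + D/c
L(m, Q) = -12 - 3*m
j(W, A) = -118 - 15*A (j(W, A) = 2 + (8 + A)*(-12 - 3*1) = 2 + (8 + A)*(-12 - 3) = 2 + (8 + A)*(-15) = 2 + (-120 - 15*A) = -118 - 15*A)
s(H(-11, 4), -214) + j(212, -165) = (61 + (2/4 + 4/(-11))) + (-118 - 15*(-165)) = (61 + (2*(1/4) + 4*(-1/11))) + (-118 + 2475) = (61 + (1/2 - 4/11)) + 2357 = (61 + 3/22) + 2357 = 1345/22 + 2357 = 53199/22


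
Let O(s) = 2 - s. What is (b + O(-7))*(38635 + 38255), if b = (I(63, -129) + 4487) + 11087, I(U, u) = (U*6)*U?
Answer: 3029235330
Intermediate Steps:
I(U, u) = 6*U² (I(U, u) = (6*U)*U = 6*U²)
b = 39388 (b = (6*63² + 4487) + 11087 = (6*3969 + 4487) + 11087 = (23814 + 4487) + 11087 = 28301 + 11087 = 39388)
(b + O(-7))*(38635 + 38255) = (39388 + (2 - 1*(-7)))*(38635 + 38255) = (39388 + (2 + 7))*76890 = (39388 + 9)*76890 = 39397*76890 = 3029235330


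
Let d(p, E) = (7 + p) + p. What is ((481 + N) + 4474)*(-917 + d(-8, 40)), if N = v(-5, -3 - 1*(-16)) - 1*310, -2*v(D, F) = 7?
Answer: -4298029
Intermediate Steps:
v(D, F) = -7/2 (v(D, F) = -1/2*7 = -7/2)
d(p, E) = 7 + 2*p
N = -627/2 (N = -7/2 - 1*310 = -7/2 - 310 = -627/2 ≈ -313.50)
((481 + N) + 4474)*(-917 + d(-8, 40)) = ((481 - 627/2) + 4474)*(-917 + (7 + 2*(-8))) = (335/2 + 4474)*(-917 + (7 - 16)) = 9283*(-917 - 9)/2 = (9283/2)*(-926) = -4298029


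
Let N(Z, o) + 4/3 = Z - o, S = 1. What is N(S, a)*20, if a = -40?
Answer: 2380/3 ≈ 793.33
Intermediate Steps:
N(Z, o) = -4/3 + Z - o (N(Z, o) = -4/3 + (Z - o) = -4/3 + Z - o)
N(S, a)*20 = (-4/3 + 1 - 1*(-40))*20 = (-4/3 + 1 + 40)*20 = (119/3)*20 = 2380/3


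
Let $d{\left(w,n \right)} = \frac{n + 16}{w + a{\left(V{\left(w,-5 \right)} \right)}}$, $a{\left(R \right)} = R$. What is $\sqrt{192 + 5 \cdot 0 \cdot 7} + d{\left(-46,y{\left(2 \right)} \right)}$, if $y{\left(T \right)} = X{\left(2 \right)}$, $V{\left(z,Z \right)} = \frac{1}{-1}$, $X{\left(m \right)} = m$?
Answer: $- \frac{18}{47} + 8 \sqrt{3} \approx 13.473$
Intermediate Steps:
$V{\left(z,Z \right)} = -1$
$y{\left(T \right)} = 2$
$d{\left(w,n \right)} = \frac{16 + n}{-1 + w}$ ($d{\left(w,n \right)} = \frac{n + 16}{w - 1} = \frac{16 + n}{-1 + w}$)
$\sqrt{192 + 5 \cdot 0 \cdot 7} + d{\left(-46,y{\left(2 \right)} \right)} = \sqrt{192 + 5 \cdot 0 \cdot 7} + \frac{16 + 2}{-1 - 46} = \sqrt{192 + 0 \cdot 7} + \frac{1}{-47} \cdot 18 = \sqrt{192 + 0} - \frac{18}{47} = \sqrt{192} - \frac{18}{47} = 8 \sqrt{3} - \frac{18}{47} = - \frac{18}{47} + 8 \sqrt{3}$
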